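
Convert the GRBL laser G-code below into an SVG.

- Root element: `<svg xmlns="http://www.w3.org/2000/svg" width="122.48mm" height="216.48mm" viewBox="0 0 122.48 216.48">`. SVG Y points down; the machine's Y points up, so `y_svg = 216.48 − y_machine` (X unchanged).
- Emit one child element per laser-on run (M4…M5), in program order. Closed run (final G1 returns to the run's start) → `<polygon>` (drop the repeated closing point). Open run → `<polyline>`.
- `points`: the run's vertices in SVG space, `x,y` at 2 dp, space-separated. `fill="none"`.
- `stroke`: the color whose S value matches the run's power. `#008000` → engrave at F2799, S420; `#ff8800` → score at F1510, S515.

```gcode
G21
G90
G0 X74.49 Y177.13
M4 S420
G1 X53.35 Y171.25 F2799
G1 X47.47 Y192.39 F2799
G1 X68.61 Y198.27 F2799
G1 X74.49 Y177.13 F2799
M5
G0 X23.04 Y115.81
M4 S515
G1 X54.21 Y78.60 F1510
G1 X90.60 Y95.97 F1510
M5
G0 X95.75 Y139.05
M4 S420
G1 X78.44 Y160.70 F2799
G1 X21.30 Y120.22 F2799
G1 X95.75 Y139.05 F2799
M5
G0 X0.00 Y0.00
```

Machine Y-up, SVG Y-down with viewBox height 216.48, so y_svg = 216.48 − y_machine; X carries over.

Run 1: the run's S420 means `#008000` (engrave). The run returns to its start, so emit a `<polygon>` with points (Y-flipped): 74.49,39.35 53.35,45.23 47.47,24.09 68.61,18.21.

Run 2: power S515 maps to stroke `#ff8800` (score). The run is open, so emit a `<polyline>` with points (Y-flipped): 23.04,100.67 54.21,137.88 90.60,120.51.

Run 3: S420 ⇒ engrave layer `#008000`. The run returns to its start, so emit a `<polygon>` with points (Y-flipped): 95.75,77.43 78.44,55.78 21.30,96.26.

<svg xmlns="http://www.w3.org/2000/svg" width="122.48mm" height="216.48mm" viewBox="0 0 122.48 216.48">
  <polygon points="74.49,39.35 53.35,45.23 47.47,24.09 68.61,18.21" fill="none" stroke="#008000"/>
  <polyline points="23.04,100.67 54.21,137.88 90.60,120.51" fill="none" stroke="#ff8800"/>
  <polygon points="95.75,77.43 78.44,55.78 21.30,96.26" fill="none" stroke="#008000"/>
</svg>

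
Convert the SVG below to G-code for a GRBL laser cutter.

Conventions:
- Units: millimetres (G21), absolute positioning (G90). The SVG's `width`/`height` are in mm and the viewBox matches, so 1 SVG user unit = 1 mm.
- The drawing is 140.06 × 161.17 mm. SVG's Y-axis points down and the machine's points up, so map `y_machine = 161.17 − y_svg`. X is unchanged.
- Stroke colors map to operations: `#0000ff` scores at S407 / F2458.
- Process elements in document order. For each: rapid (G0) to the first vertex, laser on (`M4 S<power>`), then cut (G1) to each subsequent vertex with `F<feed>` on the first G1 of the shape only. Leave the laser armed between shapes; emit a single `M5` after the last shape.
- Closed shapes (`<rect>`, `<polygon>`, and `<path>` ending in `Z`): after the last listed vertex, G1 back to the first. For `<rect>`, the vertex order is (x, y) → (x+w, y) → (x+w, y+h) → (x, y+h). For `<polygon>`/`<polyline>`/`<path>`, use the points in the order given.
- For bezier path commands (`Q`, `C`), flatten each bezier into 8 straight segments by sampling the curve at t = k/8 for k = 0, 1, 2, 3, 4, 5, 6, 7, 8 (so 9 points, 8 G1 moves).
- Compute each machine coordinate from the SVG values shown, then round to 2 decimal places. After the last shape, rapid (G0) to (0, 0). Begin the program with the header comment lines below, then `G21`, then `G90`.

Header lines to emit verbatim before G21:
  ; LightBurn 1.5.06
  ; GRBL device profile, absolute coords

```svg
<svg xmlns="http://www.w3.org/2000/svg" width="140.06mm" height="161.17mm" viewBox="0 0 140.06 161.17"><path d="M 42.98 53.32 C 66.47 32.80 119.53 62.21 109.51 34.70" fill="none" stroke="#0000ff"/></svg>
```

; LightBurn 1.5.06
; GRBL device profile, absolute coords
G21
G90
G0 X42.98 Y107.85
M4 S407
G1 X52.99 Y113.41 F2458
G1 X64.69 Y115.55
G1 X77.00 Y115.51
G1 X88.81 Y114.54
G1 X99.06 Y113.90
G1 X106.65 Y114.84
G1 X110.49 Y118.61
G1 X109.51 Y126.47
M5
G0 X0.00 Y0.00

viewBox `0 0 140.06 161.17` with mm width/height → 1 unit = 1 mm. Flip: y_m = 161.17 − y_svg.

**Shape 1** — `<path>` cubic bezier, stroke `#0000ff` → score (S407, F2458). Control points (SVG): P0=(42.98,53.32), P1=(66.47,32.80), P2=(119.53,62.21), P3=(109.51,34.70); sampled at t=k/8. Machine vertices: (42.98,107.85) → (52.99,113.41) → (64.69,115.55) → (77.00,115.51) → (88.81,114.54) → (99.06,113.90) → (106.65,114.84) → (110.49,118.61) → (109.51,126.47). Open path.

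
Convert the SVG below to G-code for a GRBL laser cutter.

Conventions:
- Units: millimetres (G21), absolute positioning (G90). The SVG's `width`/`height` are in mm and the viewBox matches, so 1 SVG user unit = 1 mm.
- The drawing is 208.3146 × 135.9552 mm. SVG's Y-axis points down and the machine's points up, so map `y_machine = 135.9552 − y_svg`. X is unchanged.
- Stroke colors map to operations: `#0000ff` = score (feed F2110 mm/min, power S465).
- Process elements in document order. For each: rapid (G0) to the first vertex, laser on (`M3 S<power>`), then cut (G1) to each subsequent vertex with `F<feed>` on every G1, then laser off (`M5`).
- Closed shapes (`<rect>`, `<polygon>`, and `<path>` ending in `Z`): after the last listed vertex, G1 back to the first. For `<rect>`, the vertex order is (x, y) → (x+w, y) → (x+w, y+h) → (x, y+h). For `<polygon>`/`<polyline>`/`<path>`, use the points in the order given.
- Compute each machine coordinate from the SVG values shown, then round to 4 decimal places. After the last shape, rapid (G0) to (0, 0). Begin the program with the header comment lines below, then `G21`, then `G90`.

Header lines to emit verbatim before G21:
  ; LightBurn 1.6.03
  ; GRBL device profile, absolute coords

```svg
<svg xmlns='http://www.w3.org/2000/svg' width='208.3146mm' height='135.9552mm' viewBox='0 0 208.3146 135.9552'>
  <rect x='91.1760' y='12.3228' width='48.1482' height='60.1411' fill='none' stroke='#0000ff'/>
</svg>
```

; LightBurn 1.6.03
; GRBL device profile, absolute coords
G21
G90
G0 X91.1760 Y123.6324
M3 S465
G1 X139.3242 Y123.6324 F2110
G1 X139.3242 Y63.4913 F2110
G1 X91.1760 Y63.4913 F2110
G1 X91.1760 Y123.6324 F2110
M5
G0 X0.0000 Y0.0000

Since the viewBox matches the mm dimensions, user units are millimetres directly. The only transform is the Y-flip y_m = 135.9552 − y_svg.

Shape 1 is a rectangle drawn with `<rect>`. Its stroke #0000ff means score at S465, F2110. After flipping Y the toolpath is (91.1760,123.6324) → (139.3242,123.6324) → (139.3242,63.4913) → (91.1760,63.4913) → (91.1760,123.6324), returning to the start.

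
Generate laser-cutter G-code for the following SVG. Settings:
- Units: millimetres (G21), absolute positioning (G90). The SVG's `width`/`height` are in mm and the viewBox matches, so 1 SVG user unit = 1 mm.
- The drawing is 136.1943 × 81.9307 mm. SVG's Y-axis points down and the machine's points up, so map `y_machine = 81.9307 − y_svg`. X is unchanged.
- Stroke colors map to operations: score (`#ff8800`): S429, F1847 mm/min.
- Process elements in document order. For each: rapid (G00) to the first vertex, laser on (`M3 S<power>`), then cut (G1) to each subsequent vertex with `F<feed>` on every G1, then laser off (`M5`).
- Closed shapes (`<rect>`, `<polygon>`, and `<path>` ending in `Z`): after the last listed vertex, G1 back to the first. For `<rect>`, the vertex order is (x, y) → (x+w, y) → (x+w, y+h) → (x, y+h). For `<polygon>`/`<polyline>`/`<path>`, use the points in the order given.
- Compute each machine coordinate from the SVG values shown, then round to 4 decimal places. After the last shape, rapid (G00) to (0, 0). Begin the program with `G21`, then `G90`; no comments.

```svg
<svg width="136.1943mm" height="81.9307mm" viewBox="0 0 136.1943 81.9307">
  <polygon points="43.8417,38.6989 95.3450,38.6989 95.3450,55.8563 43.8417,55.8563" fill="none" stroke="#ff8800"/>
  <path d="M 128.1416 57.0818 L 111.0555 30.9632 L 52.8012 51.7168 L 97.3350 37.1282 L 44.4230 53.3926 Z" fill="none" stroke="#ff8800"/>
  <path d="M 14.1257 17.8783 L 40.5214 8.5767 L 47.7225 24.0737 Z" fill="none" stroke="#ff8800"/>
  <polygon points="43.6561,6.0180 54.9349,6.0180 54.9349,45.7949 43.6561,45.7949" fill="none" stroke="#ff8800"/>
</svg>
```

viewBox `0 0 136.1943 81.9307` with mm width/height → 1 unit = 1 mm. Flip: y_m = 81.9307 − y_svg.

**Shape 1** — `<polygon>` rectangle, stroke `#ff8800` → score (S429, F1847). Machine vertices: (43.8417,43.2318) → (95.3450,43.2318) → (95.3450,26.0744) → (43.8417,26.0744) → (43.8417,43.2318). Closed: final G1 returns to the first vertex.

**Shape 2** — `<path>` closed polygon, stroke `#ff8800` → score (S429, F1847). Machine vertices: (128.1416,24.8489) → (111.0555,50.9675) → (52.8012,30.2139) → (97.3350,44.8025) → (44.4230,28.5381) → (128.1416,24.8489). Closed: final G1 returns to the first vertex.

**Shape 3** — `<path>` closed polygon, stroke `#ff8800` → score (S429, F1847). Machine vertices: (14.1257,64.0524) → (40.5214,73.3540) → (47.7225,57.8570) → (14.1257,64.0524). Closed: final G1 returns to the first vertex.

**Shape 4** — `<polygon>` rectangle, stroke `#ff8800` → score (S429, F1847). Machine vertices: (43.6561,75.9127) → (54.9349,75.9127) → (54.9349,36.1358) → (43.6561,36.1358) → (43.6561,75.9127). Closed: final G1 returns to the first vertex.

G21
G90
G00 X43.8417 Y43.2318
M3 S429
G1 X95.3450 Y43.2318 F1847
G1 X95.3450 Y26.0744 F1847
G1 X43.8417 Y26.0744 F1847
G1 X43.8417 Y43.2318 F1847
M5
G00 X128.1416 Y24.8489
M3 S429
G1 X111.0555 Y50.9675 F1847
G1 X52.8012 Y30.2139 F1847
G1 X97.3350 Y44.8025 F1847
G1 X44.4230 Y28.5381 F1847
G1 X128.1416 Y24.8489 F1847
M5
G00 X14.1257 Y64.0524
M3 S429
G1 X40.5214 Y73.3540 F1847
G1 X47.7225 Y57.8570 F1847
G1 X14.1257 Y64.0524 F1847
M5
G00 X43.6561 Y75.9127
M3 S429
G1 X54.9349 Y75.9127 F1847
G1 X54.9349 Y36.1358 F1847
G1 X43.6561 Y36.1358 F1847
G1 X43.6561 Y75.9127 F1847
M5
G00 X0.0000 Y0.0000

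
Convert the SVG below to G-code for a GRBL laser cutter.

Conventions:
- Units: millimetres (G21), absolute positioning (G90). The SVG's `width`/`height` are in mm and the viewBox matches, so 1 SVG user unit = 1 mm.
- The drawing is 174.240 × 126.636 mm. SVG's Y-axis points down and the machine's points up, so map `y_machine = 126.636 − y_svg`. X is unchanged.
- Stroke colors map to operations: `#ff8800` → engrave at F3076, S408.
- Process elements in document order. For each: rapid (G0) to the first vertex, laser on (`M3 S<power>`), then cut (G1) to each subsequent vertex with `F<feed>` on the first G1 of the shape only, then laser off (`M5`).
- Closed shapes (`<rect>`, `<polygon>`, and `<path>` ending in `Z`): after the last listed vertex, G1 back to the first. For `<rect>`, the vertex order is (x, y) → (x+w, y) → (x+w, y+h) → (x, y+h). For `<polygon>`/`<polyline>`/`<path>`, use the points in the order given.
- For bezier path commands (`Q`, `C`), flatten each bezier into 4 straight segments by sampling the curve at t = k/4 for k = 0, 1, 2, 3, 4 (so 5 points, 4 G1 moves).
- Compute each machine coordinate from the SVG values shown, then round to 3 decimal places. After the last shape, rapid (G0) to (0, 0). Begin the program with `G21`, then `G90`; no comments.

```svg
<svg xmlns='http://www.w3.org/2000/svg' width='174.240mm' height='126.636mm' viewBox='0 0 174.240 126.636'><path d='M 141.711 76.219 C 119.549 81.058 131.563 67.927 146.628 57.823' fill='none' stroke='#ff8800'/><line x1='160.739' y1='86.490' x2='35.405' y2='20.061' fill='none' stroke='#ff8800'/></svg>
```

G21
G90
G0 X141.711 Y50.417
M3 S408
G1 X131.011 Y49.829 F3076
G1 X130.209 Y54.011
G1 X136.388 Y60.996
G1 X146.628 Y68.813
M5
G0 X160.739 Y40.146
M3 S408
G1 X35.405 Y106.575 F3076
M5
G0 X0.000 Y0.000

viewBox `0 0 174.240 126.636` with mm width/height → 1 unit = 1 mm. Flip: y_m = 126.636 − y_svg.

**Shape 1** — `<path>` cubic bezier, stroke `#ff8800` → engrave (S408, F3076). Control points (SVG): P0=(141.711,76.219), P1=(119.549,81.058), P2=(131.563,67.927), P3=(146.628,57.823); sampled at t=k/4. Machine vertices: (141.711,50.417) → (131.011,49.829) → (130.209,54.011) → (136.388,60.996) → (146.628,68.813). Open path.

**Shape 2** — `<line>` line segment, stroke `#ff8800` → engrave (S408, F3076). Machine vertices: (160.739,40.146) → (35.405,106.575). Open path.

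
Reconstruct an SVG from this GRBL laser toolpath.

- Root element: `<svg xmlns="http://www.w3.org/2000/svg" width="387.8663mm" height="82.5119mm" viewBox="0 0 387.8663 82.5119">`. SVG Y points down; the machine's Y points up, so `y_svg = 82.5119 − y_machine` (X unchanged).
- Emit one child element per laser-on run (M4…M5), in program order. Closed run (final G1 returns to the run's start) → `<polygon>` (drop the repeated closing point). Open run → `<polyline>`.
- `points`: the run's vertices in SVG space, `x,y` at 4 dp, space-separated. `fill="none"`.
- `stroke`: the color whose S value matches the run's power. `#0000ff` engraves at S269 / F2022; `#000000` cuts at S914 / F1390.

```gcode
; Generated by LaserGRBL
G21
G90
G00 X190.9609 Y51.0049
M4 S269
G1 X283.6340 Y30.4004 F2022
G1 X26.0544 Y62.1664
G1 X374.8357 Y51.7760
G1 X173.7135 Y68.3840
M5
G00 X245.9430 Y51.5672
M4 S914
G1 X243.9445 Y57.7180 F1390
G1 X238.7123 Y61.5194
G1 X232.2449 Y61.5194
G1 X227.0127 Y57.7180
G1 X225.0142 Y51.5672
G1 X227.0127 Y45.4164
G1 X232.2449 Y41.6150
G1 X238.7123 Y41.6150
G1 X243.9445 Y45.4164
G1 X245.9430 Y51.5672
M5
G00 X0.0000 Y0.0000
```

<svg xmlns="http://www.w3.org/2000/svg" width="387.8663mm" height="82.5119mm" viewBox="0 0 387.8663 82.5119">
  <polyline points="190.9609,31.5070 283.6340,52.1115 26.0544,20.3455 374.8357,30.7359 173.7135,14.1279" fill="none" stroke="#0000ff"/>
  <polygon points="245.9430,30.9447 243.9445,24.7939 238.7123,20.9925 232.2449,20.9925 227.0127,24.7939 225.0142,30.9447 227.0127,37.0955 232.2449,40.8969 238.7123,40.8969 243.9445,37.0955" fill="none" stroke="#000000"/>
</svg>

Machine Y-up, SVG Y-down with viewBox height 82.5119, so y_svg = 82.5119 − y_machine; X carries over.

Run 1: S269 ⇒ engrave layer `#0000ff`. The run is open, so emit a `<polyline>` with points (Y-flipped): 190.9609,31.5070 283.6340,52.1115 26.0544,20.3455 374.8357,30.7359 173.7135,14.1279.

Run 2: the run's S914 means `#000000` (cut). The run returns to its start, so emit a `<polygon>` with points (Y-flipped): 245.9430,30.9447 243.9445,24.7939 238.7123,20.9925 232.2449,20.9925 227.0127,24.7939 225.0142,30.9447 227.0127,37.0955 232.2449,40.8969 238.7123,40.8969 243.9445,37.0955.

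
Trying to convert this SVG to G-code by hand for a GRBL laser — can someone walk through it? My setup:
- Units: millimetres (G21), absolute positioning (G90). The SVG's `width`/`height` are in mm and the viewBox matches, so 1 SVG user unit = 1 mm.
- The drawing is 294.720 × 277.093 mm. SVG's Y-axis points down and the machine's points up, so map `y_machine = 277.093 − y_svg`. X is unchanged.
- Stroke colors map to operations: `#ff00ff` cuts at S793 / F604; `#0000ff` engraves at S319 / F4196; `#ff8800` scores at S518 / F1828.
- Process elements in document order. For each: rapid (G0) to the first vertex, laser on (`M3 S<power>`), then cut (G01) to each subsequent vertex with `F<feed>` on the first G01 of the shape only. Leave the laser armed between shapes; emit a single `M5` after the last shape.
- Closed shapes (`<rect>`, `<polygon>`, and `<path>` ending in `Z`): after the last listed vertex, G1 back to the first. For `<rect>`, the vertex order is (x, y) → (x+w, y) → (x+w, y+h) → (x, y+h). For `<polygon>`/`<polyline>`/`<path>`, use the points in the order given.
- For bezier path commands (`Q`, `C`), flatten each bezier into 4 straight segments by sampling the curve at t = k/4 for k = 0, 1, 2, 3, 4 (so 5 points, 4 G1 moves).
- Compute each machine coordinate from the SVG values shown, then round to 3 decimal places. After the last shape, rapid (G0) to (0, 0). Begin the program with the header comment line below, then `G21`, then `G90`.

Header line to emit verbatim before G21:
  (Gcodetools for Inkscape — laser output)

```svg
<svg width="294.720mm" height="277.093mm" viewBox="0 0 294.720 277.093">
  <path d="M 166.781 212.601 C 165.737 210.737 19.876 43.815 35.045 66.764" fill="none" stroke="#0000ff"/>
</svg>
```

(Gcodetools for Inkscape — laser output)
G21
G90
G0 X166.781 Y64.492
M3 S319
G01 X143.624 Y91.293 F4196
G01 X94.833 Y146.715
G01 X49.083 Y197.486
G01 X35.045 Y210.329
M5
G0 X0.000 Y0.000

Since the viewBox matches the mm dimensions, user units are millimetres directly. The only transform is the Y-flip y_m = 277.093 − y_svg.

Shape 1 is a cubic bezier drawn with `<path>`. Its stroke #0000ff means engrave at S319, F4196. After flipping Y the toolpath is (166.781,64.492) → (143.624,91.293) → (94.833,146.715) → (49.083,197.486) → (35.045,210.329).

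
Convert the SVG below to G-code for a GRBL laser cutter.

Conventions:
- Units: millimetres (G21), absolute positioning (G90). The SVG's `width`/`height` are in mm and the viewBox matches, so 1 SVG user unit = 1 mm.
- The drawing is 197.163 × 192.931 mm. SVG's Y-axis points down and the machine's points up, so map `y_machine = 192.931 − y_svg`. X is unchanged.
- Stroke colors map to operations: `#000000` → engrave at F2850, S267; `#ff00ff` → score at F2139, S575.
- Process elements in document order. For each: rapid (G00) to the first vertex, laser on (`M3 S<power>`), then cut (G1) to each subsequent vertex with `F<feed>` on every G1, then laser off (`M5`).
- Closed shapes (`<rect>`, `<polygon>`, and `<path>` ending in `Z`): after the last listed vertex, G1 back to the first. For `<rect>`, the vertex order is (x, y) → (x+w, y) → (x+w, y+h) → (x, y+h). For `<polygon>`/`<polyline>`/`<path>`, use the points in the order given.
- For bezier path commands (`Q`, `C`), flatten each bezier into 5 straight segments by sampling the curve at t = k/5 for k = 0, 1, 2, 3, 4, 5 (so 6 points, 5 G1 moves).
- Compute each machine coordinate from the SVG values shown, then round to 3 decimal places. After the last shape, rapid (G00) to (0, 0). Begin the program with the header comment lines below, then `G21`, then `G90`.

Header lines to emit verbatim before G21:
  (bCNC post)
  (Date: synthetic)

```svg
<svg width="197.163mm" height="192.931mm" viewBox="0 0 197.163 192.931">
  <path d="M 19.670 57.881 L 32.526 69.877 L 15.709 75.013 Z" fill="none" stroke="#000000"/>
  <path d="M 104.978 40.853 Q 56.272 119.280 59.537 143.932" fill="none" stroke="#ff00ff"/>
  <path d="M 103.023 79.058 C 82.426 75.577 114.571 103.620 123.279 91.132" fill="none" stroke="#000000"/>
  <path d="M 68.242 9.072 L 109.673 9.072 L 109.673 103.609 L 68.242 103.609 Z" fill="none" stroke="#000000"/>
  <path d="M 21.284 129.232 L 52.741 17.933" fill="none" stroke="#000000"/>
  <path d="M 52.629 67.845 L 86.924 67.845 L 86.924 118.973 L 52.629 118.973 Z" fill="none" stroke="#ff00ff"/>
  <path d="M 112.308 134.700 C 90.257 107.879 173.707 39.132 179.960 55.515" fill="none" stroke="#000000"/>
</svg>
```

(bCNC post)
(Date: synthetic)
G21
G90
G00 X19.670 Y135.050
M3 S267
G1 X32.526 Y123.054 F2850
G1 X15.709 Y117.918 F2850
G1 X19.670 Y135.050 F2850
M5
G00 X104.978 Y152.078
M3 S575
G1 X87.574 Y122.858 F2139
G1 X74.329 Y97.940 F2139
G1 X65.240 Y77.325 F2139
G1 X60.310 Y61.011 F2139
G1 X59.537 Y48.999 F2139
M5
G00 X103.023 Y113.873
M3 S267
G1 X96.384 Y112.755 F2850
G1 X98.747 Y107.530 F2850
G1 X106.455 Y101.657 F2850
G1 X115.851 Y98.593 F2850
G1 X123.279 Y101.799 F2850
M5
G00 X68.242 Y183.859
M3 S267
G1 X109.673 Y183.859 F2850
G1 X109.673 Y89.322 F2850
G1 X68.242 Y89.322 F2850
G1 X68.242 Y183.859 F2850
M5
G00 X21.284 Y63.699
M3 S267
G1 X52.741 Y174.998 F2850
M5
G00 X52.629 Y125.086
M3 S575
G1 X86.924 Y125.086 F2139
G1 X86.924 Y73.958 F2139
G1 X52.629 Y73.958 F2139
G1 X52.629 Y125.086 F2139
M5
G00 X112.308 Y58.231
M3 S267
G1 X110.276 Y78.338 F2850
G1 X124.795 Y102.409 F2850
G1 X147.095 Y124.345 F2850
G1 X168.406 Y138.047 F2850
G1 X179.960 Y137.416 F2850
M5
G00 X0.000 Y0.000

viewBox `0 0 197.163 192.931` with mm width/height → 1 unit = 1 mm. Flip: y_m = 192.931 − y_svg.

**Shape 1** — `<path>` regular polygon, stroke `#000000` → engrave (S267, F2850). Machine vertices: (19.670,135.050) → (32.526,123.054) → (15.709,117.918) → (19.670,135.050). Closed: final G1 returns to the first vertex.

**Shape 2** — `<path>` quadratic bezier, stroke `#ff00ff` → score (S575, F2139). Control points (SVG): P0=(104.978,40.853), P1=(56.272,119.280), P2=(59.537,143.932); sampled at t=k/5. Machine vertices: (104.978,152.078) → (87.574,122.858) → (74.329,97.940) → (65.240,77.325) → (60.310,61.011) → (59.537,48.999). Open path.

**Shape 3** — `<path>` cubic bezier, stroke `#000000` → engrave (S267, F2850). Control points (SVG): P0=(103.023,79.058), P1=(82.426,75.577), P2=(114.571,103.620), P3=(123.279,91.132); sampled at t=k/5. Machine vertices: (103.023,113.873) → (96.384,112.755) → (98.747,107.530) → (106.455,101.657) → (115.851,98.593) → (123.279,101.799). Open path.

**Shape 4** — `<path>` rectangle, stroke `#000000` → engrave (S267, F2850). Machine vertices: (68.242,183.859) → (109.673,183.859) → (109.673,89.322) → (68.242,89.322) → (68.242,183.859). Closed: final G1 returns to the first vertex.

**Shape 5** — `<path>` line segment, stroke `#000000` → engrave (S267, F2850). Machine vertices: (21.284,63.699) → (52.741,174.998). Open path.

**Shape 6** — `<path>` rectangle, stroke `#ff00ff` → score (S575, F2139). Machine vertices: (52.629,125.086) → (86.924,125.086) → (86.924,73.958) → (52.629,73.958) → (52.629,125.086). Closed: final G1 returns to the first vertex.

**Shape 7** — `<path>` cubic bezier, stroke `#000000` → engrave (S267, F2850). Control points (SVG): P0=(112.308,134.700), P1=(90.257,107.879), P2=(173.707,39.132), P3=(179.960,55.515); sampled at t=k/5. Machine vertices: (112.308,58.231) → (110.276,78.338) → (124.795,102.409) → (147.095,124.345) → (168.406,138.047) → (179.960,137.416). Open path.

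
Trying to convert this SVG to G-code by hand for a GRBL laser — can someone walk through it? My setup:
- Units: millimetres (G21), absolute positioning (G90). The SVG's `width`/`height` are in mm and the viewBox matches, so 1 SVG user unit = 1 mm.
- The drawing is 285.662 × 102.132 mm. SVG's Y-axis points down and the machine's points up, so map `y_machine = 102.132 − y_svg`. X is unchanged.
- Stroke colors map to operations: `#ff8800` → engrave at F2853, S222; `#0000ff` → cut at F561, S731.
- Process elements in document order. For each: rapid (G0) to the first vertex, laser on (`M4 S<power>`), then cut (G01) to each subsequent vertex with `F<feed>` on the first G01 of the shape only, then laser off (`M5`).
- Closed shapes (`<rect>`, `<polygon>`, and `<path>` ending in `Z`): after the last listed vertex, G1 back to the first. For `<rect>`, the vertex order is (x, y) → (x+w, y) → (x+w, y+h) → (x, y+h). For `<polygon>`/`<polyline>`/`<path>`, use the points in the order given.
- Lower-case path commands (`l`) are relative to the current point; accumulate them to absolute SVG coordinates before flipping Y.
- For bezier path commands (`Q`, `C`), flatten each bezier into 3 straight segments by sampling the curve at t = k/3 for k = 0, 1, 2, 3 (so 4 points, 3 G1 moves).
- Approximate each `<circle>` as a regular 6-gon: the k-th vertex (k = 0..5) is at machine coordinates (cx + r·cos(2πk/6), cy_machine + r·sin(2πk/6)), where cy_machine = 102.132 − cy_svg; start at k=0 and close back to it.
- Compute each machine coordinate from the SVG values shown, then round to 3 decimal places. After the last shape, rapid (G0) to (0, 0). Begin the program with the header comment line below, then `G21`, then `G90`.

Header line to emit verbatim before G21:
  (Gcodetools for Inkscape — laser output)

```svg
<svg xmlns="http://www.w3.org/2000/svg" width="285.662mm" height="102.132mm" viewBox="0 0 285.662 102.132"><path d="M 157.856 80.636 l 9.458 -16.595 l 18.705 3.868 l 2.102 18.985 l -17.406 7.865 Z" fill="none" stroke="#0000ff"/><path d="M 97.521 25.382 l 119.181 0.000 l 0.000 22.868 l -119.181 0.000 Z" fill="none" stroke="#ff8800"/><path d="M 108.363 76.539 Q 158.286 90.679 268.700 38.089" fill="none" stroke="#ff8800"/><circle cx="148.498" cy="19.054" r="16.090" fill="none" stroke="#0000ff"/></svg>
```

(Gcodetools for Inkscape — laser output)
G21
G90
G0 X157.856 Y21.496
M4 S731
G01 X167.314 Y38.091 F561
G01 X186.019 Y34.223
G01 X188.121 Y15.238
G01 X170.715 Y7.373
G01 X157.856 Y21.496
M5
G0 X97.521 Y76.750
M4 S222
G01 X216.702 Y76.750 F2853
G01 X216.702 Y53.882
G01 X97.521 Y53.882
G01 X97.521 Y76.750
M5
G0 X108.363 Y25.593
M4 S222
G01 X148.366 Y23.581 F2853
G01 X201.812 Y36.397
G01 X268.700 Y64.043
M5
G0 X164.588 Y83.078
M4 S731
G01 X156.543 Y97.012 F561
G01 X140.453 Y97.012
G01 X132.408 Y83.078
G01 X140.453 Y69.144
G01 X156.543 Y69.144
G01 X164.588 Y83.078
M5
G0 X0.000 Y0.000

viewBox `0 0 285.662 102.132` with mm width/height → 1 unit = 1 mm. Flip: y_m = 102.132 − y_svg.

**Shape 1** — `<path>` regular polygon, stroke `#0000ff` → cut (S731, F561). Machine vertices: (157.856,21.496) → (167.314,38.091) → (186.019,34.223) → (188.121,15.238) → (170.715,7.373) → (157.856,21.496). Closed: final G1 returns to the first vertex.

**Shape 2** — `<path>` rectangle, stroke `#ff8800` → engrave (S222, F2853). Machine vertices: (97.521,76.750) → (216.702,76.750) → (216.702,53.882) → (97.521,53.882) → (97.521,76.750). Closed: final G1 returns to the first vertex.

**Shape 3** — `<path>` quadratic bezier, stroke `#ff8800` → engrave (S222, F2853). Control points (SVG): P0=(108.363,76.539), P1=(158.286,90.679), P2=(268.700,38.089); sampled at t=k/3. Machine vertices: (108.363,25.593) → (148.366,23.581) → (201.812,36.397) → (268.700,64.043). Open path.

**Shape 4** — `<circle>` circle, stroke `#0000ff` → cut (S731, F561). Machine vertices: (164.588,83.078) → (156.543,97.012) → (140.453,97.012) → (132.408,83.078) → (140.453,69.144) → (156.543,69.144) → (164.588,83.078). Closed: final G1 returns to the first vertex.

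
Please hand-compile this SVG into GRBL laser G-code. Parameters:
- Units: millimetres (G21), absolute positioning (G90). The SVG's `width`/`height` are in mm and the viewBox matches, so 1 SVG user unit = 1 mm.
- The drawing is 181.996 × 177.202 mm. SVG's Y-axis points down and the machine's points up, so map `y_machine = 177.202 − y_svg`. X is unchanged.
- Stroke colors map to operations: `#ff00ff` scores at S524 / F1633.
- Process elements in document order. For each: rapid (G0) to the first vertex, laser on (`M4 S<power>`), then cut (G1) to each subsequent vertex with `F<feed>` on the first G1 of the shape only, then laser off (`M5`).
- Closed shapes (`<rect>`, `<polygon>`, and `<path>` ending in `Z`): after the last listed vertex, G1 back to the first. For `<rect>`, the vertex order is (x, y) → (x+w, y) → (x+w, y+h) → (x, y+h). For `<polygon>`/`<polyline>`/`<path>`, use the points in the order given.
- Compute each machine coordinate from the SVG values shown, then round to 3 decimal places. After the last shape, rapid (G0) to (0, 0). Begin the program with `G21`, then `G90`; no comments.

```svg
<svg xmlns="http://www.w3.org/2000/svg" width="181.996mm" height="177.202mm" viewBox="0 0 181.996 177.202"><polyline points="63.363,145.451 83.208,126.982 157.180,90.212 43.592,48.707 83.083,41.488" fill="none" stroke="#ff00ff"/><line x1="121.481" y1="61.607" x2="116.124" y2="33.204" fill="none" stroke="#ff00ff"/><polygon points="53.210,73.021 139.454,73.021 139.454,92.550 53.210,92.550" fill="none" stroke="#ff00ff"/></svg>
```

1 u = 1 mm; y_m = 177.202 − y.

[1] `<polyline>` open polyline, #ff00ff→score S524 F1633: (63.363,31.751) → (83.208,50.220) → (157.180,86.990) → (43.592,128.495) → (83.083,135.714)

[2] `<line>` line segment, #ff00ff→score S524 F1633: (121.481,115.595) → (116.124,143.998)

[3] `<polygon>` rectangle, #ff00ff→score S524 F1633: (53.210,104.181) → (139.454,104.181) → (139.454,84.652) → (53.210,84.652) → (53.210,104.181) (closed)

G21
G90
G0 X63.363 Y31.751
M4 S524
G1 X83.208 Y50.220 F1633
G1 X157.180 Y86.990
G1 X43.592 Y128.495
G1 X83.083 Y135.714
M5
G0 X121.481 Y115.595
M4 S524
G1 X116.124 Y143.998 F1633
M5
G0 X53.210 Y104.181
M4 S524
G1 X139.454 Y104.181 F1633
G1 X139.454 Y84.652
G1 X53.210 Y84.652
G1 X53.210 Y104.181
M5
G0 X0.000 Y0.000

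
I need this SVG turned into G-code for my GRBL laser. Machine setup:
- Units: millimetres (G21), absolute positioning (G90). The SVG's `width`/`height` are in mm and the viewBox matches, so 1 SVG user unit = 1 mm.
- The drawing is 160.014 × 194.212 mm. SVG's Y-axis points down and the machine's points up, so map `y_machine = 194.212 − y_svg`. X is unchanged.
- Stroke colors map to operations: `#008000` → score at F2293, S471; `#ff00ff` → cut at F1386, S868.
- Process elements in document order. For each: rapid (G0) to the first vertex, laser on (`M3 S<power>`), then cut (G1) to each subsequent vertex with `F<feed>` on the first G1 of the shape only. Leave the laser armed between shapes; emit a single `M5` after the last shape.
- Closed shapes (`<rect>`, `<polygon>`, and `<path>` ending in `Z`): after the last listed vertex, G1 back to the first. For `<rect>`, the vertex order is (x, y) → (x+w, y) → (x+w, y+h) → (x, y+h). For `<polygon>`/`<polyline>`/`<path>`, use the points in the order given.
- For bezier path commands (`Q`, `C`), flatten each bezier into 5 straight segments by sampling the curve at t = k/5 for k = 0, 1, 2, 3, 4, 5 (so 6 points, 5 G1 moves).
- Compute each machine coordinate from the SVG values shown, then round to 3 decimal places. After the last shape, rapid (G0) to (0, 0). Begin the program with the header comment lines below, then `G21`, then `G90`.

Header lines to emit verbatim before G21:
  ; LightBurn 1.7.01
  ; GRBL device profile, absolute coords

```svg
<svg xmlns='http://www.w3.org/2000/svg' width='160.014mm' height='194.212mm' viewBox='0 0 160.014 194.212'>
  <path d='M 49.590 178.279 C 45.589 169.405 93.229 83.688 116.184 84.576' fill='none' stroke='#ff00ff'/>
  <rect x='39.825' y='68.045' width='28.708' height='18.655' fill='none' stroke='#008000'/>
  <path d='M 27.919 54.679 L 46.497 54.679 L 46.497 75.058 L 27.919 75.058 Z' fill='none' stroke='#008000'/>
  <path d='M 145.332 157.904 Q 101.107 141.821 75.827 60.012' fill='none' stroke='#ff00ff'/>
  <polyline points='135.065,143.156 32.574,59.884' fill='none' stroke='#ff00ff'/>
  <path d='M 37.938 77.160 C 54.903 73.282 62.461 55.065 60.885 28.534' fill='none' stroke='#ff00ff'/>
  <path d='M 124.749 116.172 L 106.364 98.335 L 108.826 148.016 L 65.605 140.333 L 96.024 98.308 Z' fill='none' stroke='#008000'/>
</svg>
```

; LightBurn 1.7.01
; GRBL device profile, absolute coords
G21
G90
G0 X49.590 Y15.933
M3 S868
G1 X52.776 Y29.171 F1386
G1 X64.692 Y53.006
G1 X81.674 Y79.592
G1 X100.059 Y101.084
G1 X116.184 Y109.636
G0 X39.825 Y126.167
M3 S471
G1 X68.533 Y126.167 F2293
G1 X68.533 Y107.512
G1 X39.825 Y107.512
G1 X39.825 Y126.167
G0 X27.919 Y139.533
M3 S471
G1 X46.497 Y139.533 F2293
G1 X46.497 Y119.154
G1 X27.919 Y119.154
G1 X27.919 Y139.533
G0 X145.332 Y36.308
M3 S868
G1 X128.400 Y45.370 F1386
G1 X112.983 Y59.691
G1 X99.082 Y79.269
G1 X86.697 Y104.105
G1 X75.827 Y134.200
G0 X135.065 Y51.056
M3 S868
G1 X32.574 Y134.328 F1386
G0 X37.938 Y117.052
M3 S868
G1 X46.990 Y121.051 F1386
G1 X53.798 Y128.203
G1 X58.374 Y138.217
G1 X60.732 Y150.805
G1 X60.885 Y165.678
G0 X124.749 Y78.040
M3 S471
G1 X106.364 Y95.877 F2293
G1 X108.826 Y46.196
G1 X65.605 Y53.879
G1 X96.024 Y95.904
G1 X124.749 Y78.040
M5
G0 X0.000 Y0.000

viewBox `0 0 160.014 194.212` with mm width/height → 1 unit = 1 mm. Flip: y_m = 194.212 − y_svg.

**Shape 1** — `<path>` cubic bezier, stroke `#ff00ff` → cut (S868, F1386). Control points (SVG): P0=(49.590,178.279), P1=(45.589,169.405), P2=(93.229,83.688), P3=(116.184,84.576); sampled at t=k/5. Machine vertices: (49.590,15.933) → (52.776,29.171) → (64.692,53.006) → (81.674,79.592) → (100.059,101.084) → (116.184,109.636). Open path.

**Shape 2** — `<rect>` rectangle, stroke `#008000` → score (S471, F2293). Machine vertices: (39.825,126.167) → (68.533,126.167) → (68.533,107.512) → (39.825,107.512) → (39.825,126.167). Closed: final G1 returns to the first vertex.

**Shape 3** — `<path>` rectangle, stroke `#008000` → score (S471, F2293). Machine vertices: (27.919,139.533) → (46.497,139.533) → (46.497,119.154) → (27.919,119.154) → (27.919,139.533). Closed: final G1 returns to the first vertex.

**Shape 4** — `<path>` quadratic bezier, stroke `#ff00ff` → cut (S868, F1386). Control points (SVG): P0=(145.332,157.904), P1=(101.107,141.821), P2=(75.827,60.012); sampled at t=k/5. Machine vertices: (145.332,36.308) → (128.400,45.370) → (112.983,59.691) → (99.082,79.269) → (86.697,104.105) → (75.827,134.200). Open path.

**Shape 5** — `<polyline>` line segment, stroke `#ff00ff` → cut (S868, F1386). Machine vertices: (135.065,51.056) → (32.574,134.328). Open path.

**Shape 6** — `<path>` cubic bezier, stroke `#ff00ff` → cut (S868, F1386). Control points (SVG): P0=(37.938,77.160), P1=(54.903,73.282), P2=(62.461,55.065), P3=(60.885,28.534); sampled at t=k/5. Machine vertices: (37.938,117.052) → (46.990,121.051) → (53.798,128.203) → (58.374,138.217) → (60.732,150.805) → (60.885,165.678). Open path.

**Shape 7** — `<path>` closed polygon, stroke `#008000` → score (S471, F2293). Machine vertices: (124.749,78.040) → (106.364,95.877) → (108.826,46.196) → (65.605,53.879) → (96.024,95.904) → (124.749,78.040). Closed: final G1 returns to the first vertex.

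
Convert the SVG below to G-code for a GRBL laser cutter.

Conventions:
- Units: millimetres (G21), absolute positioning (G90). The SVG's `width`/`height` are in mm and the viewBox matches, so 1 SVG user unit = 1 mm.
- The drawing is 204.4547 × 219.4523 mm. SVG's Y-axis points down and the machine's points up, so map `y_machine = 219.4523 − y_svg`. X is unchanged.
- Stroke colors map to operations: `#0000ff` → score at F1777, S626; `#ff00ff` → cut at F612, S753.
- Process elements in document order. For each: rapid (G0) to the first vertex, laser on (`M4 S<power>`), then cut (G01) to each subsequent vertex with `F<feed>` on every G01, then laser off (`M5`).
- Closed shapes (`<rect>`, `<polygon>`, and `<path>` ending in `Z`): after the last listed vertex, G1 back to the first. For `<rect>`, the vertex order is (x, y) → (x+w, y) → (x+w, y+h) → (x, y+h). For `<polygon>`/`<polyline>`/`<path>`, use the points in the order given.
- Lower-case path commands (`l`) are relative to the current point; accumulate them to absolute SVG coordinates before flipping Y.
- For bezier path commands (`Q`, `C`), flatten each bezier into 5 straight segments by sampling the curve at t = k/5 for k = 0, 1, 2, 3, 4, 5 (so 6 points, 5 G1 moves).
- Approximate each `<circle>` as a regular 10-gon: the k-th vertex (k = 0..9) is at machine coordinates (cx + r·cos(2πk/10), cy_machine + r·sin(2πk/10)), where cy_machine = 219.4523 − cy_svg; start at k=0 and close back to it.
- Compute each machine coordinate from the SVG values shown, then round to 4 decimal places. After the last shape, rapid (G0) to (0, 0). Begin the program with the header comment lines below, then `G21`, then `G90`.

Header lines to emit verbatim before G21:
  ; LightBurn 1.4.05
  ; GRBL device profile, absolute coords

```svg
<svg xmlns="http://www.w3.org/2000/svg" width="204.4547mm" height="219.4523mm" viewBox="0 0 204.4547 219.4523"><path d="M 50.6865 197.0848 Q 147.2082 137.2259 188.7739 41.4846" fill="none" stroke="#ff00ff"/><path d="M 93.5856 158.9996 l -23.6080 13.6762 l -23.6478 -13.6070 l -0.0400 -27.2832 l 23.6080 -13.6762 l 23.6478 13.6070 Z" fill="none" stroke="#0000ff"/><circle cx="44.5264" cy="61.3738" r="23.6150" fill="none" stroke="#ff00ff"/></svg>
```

; LightBurn 1.4.05
; GRBL device profile, absolute coords
G21
G90
G0 X50.6865 Y22.3675
M4 S753
G01 X87.0969 Y47.7464 F612
G01 X119.1109 Y75.9958 F612
G01 X146.7284 Y107.1158 F612
G01 X169.9494 Y141.1065 F612
G01 X188.7739 Y177.9677 F612
M5
G0 X93.5856 Y60.4527
M4 S626
G01 X69.9776 Y46.7765 F1777
G01 X46.3298 Y60.3835 F1777
G01 X46.2898 Y87.6667 F1777
G01 X69.8978 Y101.3429 F1777
G01 X93.5456 Y87.7359 F1777
G01 X93.5856 Y60.4527 F1777
M5
G0 X68.1414 Y158.0785
M4 S753
G01 X63.6313 Y171.9590 F612
G01 X51.8238 Y180.5377 F612
G01 X37.2290 Y180.5377 F612
G01 X25.4215 Y171.9590 F612
G01 X20.9114 Y158.0785 F612
G01 X25.4215 Y144.1980 F612
G01 X37.2290 Y135.6193 F612
G01 X51.8238 Y135.6193 F612
G01 X63.6313 Y144.1980 F612
G01 X68.1414 Y158.0785 F612
M5
G0 X0.0000 Y0.0000

Since the viewBox matches the mm dimensions, user units are millimetres directly. The only transform is the Y-flip y_m = 219.4523 − y_svg.

Shape 1 is a quadratic bezier drawn with `<path>`. Its stroke #ff00ff means cut at S753, F612. After flipping Y the toolpath is (50.6865,22.3675) → (87.0969,47.7464) → (119.1109,75.9958) → (146.7284,107.1158) → (169.9494,141.1065) → (188.7739,177.9677).

Shape 2 is a regular polygon drawn with `<path>`. Its stroke #0000ff means score at S626, F1777. After flipping Y the toolpath is (93.5856,60.4527) → (69.9776,46.7765) → (46.3298,60.3835) → (46.2898,87.6667) → (69.8978,101.3429) → (93.5456,87.7359) → (93.5856,60.4527), returning to the start.

Shape 3 is a circle drawn with `<circle>`. Its stroke #ff00ff means cut at S753, F612. After flipping Y the toolpath is (68.1414,158.0785) → (63.6313,171.9590) → (51.8238,180.5377) → (37.2290,180.5377) → (25.4215,171.9590) → (20.9114,158.0785) → (25.4215,144.1980) → (37.2290,135.6193) → (51.8238,135.6193) → (63.6313,144.1980) → (68.1414,158.0785), returning to the start.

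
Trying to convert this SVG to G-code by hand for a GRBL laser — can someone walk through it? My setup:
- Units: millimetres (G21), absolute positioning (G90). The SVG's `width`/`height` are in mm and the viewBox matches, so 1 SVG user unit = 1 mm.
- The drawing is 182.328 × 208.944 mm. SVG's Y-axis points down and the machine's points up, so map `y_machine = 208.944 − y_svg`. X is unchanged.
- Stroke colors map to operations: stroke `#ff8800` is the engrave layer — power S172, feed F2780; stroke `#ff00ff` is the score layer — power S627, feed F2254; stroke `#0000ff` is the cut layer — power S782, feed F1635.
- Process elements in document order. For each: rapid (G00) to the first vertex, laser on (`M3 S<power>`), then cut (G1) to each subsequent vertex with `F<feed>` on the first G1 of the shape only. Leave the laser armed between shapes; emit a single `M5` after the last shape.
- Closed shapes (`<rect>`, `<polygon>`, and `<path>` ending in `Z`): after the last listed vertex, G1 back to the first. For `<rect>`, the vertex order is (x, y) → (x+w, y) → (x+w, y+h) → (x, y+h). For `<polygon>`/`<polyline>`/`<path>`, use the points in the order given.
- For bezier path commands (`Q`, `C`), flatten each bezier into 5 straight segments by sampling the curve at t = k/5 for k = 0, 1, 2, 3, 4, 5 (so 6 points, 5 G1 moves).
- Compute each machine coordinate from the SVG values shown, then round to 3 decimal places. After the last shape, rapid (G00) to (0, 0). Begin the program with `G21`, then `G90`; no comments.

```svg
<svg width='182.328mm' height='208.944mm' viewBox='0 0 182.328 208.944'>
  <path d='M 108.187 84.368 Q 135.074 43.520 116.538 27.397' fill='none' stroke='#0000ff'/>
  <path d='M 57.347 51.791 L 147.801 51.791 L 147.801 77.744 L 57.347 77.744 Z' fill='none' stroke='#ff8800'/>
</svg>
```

G21
G90
G00 X108.187 Y124.576
M3 S782
G1 X117.125 Y139.926 F1635
G1 X122.429 Y153.298
G1 X124.099 Y164.693
G1 X122.135 Y174.109
G1 X116.538 Y181.547
G00 X57.347 Y157.153
M3 S172
G1 X147.801 Y157.153 F2780
G1 X147.801 Y131.200
G1 X57.347 Y131.200
G1 X57.347 Y157.153
M5
G00 X0.000 Y0.000

1 u = 1 mm; y_m = 208.944 − y.

[1] `<path>` quadratic bezier, #0000ff→cut S782 F1635: (108.187,124.576) → (117.125,139.926) → (122.429,153.298) → (124.099,164.693) → (122.135,174.109) → (116.538,181.547)

[2] `<path>` rectangle, #ff8800→engrave S172 F2780: (57.347,157.153) → (147.801,157.153) → (147.801,131.200) → (57.347,131.200) → (57.347,157.153) (closed)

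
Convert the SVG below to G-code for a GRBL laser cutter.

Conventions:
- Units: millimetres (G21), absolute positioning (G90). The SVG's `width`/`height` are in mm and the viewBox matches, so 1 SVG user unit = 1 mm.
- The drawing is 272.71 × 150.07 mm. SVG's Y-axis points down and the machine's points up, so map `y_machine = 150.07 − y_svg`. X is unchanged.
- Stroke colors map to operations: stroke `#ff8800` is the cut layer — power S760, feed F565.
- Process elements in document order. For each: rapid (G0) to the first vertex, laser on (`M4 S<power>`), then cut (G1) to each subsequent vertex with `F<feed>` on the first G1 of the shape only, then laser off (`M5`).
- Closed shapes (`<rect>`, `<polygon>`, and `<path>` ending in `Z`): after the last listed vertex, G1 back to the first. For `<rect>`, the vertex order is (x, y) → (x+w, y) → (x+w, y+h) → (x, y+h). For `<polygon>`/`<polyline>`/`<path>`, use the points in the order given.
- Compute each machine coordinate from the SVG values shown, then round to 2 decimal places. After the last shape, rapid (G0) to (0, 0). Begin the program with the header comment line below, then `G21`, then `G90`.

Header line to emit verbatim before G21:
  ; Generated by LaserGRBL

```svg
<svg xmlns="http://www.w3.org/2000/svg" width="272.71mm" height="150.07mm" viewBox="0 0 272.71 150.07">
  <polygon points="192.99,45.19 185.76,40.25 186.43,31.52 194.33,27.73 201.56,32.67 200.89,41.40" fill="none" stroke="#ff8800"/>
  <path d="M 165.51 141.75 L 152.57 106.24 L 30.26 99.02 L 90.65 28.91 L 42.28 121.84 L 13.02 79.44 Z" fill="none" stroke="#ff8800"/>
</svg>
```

Since the viewBox matches the mm dimensions, user units are millimetres directly. The only transform is the Y-flip y_m = 150.07 − y_svg.

Shape 1 is a regular polygon drawn with `<polygon>`. Its stroke #ff8800 means cut at S760, F565. After flipping Y the toolpath is (192.99,104.88) → (185.76,109.82) → (186.43,118.55) → (194.33,122.34) → (201.56,117.40) → (200.89,108.67) → (192.99,104.88), returning to the start.

Shape 2 is a closed polygon drawn with `<path>`. Its stroke #ff8800 means cut at S760, F565. After flipping Y the toolpath is (165.51,8.32) → (152.57,43.83) → (30.26,51.05) → (90.65,121.16) → (42.28,28.23) → (13.02,70.63) → (165.51,8.32), returning to the start.

; Generated by LaserGRBL
G21
G90
G0 X192.99 Y104.88
M4 S760
G1 X185.76 Y109.82 F565
G1 X186.43 Y118.55
G1 X194.33 Y122.34
G1 X201.56 Y117.40
G1 X200.89 Y108.67
G1 X192.99 Y104.88
M5
G0 X165.51 Y8.32
M4 S760
G1 X152.57 Y43.83 F565
G1 X30.26 Y51.05
G1 X90.65 Y121.16
G1 X42.28 Y28.23
G1 X13.02 Y70.63
G1 X165.51 Y8.32
M5
G0 X0.00 Y0.00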